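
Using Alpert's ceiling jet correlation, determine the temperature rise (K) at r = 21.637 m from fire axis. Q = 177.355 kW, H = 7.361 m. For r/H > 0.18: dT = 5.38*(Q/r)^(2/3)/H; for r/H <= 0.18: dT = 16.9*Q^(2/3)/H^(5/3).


r/H = 21.637 / 7.361 = 2.9394
r/H > 0.18, so dT = 5.38*(Q/r)^(2/3)/H
Q/r = 8.1968
(Q/r)^(2/3) = 4.0653
dT = 5.38 * 4.0653 / 7.361 = 2.9713 K

2.9713 K


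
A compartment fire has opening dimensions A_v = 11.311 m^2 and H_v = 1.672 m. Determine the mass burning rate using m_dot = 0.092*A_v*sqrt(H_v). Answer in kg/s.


sqrt(H_v) = 1.2931
m_dot = 0.092 * 11.311 * 1.2931 = 1.3456 kg/s

1.3456 kg/s


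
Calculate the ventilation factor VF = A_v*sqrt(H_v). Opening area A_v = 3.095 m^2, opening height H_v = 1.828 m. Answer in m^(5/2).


sqrt(H_v) = 1.3520
VF = 3.095 * 1.3520 = 4.1845 m^(5/2)

4.1845 m^(5/2)


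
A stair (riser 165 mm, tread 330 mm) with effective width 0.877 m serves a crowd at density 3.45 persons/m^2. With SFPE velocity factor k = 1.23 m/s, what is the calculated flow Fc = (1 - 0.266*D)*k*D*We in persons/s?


1 - 0.266*D = 1 - 0.266*3.45 = 0.082300
Fs = 0.082300 * 1.23 * 3.45 = 0.34924 persons/(s*m)
Fc = 0.34924 * 0.877 = 0.30628 persons/s

0.30628 persons/s


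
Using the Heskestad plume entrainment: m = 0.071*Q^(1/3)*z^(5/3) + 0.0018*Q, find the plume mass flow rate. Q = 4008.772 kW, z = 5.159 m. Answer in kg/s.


Q^(1/3) = 15.886
z^(5/3) = 15.403
First term = 0.071 * 15.886 * 15.403 = 17.373
Second term = 0.0018 * 4008.772 = 7.2158
m = 24.589 kg/s

24.589 kg/s


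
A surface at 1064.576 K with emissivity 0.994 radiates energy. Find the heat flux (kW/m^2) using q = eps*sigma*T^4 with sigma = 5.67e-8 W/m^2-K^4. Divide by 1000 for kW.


T^4 = 1.2844e+12
q = 0.994 * 5.67e-8 * 1.2844e+12 / 1000 = 72.390 kW/m^2

72.390 kW/m^2


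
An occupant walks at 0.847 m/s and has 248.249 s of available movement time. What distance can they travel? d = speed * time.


d = 0.847 * 248.249 = 210.27 m

210.27 m


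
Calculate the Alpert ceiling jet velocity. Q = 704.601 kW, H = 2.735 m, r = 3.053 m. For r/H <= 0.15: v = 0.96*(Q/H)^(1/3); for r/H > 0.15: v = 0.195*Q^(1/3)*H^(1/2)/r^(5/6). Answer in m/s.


r/H = 3.053 / 2.735 = 1.1163
r/H > 0.15, so v = 0.195*Q^(1/3)*H^(1/2)/r^(5/6)
Q^(1/3) = 8.8985
H^(1/2) = 1.6538
r^(5/6) = 2.5348
v = 0.195 * 8.8985 * 1.6538 / 2.5348 = 1.1321 m/s

1.1321 m/s


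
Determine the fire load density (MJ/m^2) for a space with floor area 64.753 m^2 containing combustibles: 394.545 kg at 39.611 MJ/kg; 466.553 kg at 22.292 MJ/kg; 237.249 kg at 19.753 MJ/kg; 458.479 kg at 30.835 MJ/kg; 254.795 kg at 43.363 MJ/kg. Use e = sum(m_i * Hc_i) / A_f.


Total energy = 394.545*39.611 + 466.553*22.292 + 237.249*19.753 + 458.479*30.835 + 254.795*43.363
= 15628.32 + 10400.40 + 4686.379 + 14137.20 + 11048.68
= 55900.98 MJ
e = 55900.98 / 64.753 = 863.30 MJ/m^2

863.30 MJ/m^2


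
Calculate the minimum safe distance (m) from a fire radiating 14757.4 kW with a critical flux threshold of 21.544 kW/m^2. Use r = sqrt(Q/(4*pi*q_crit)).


4*pi*q_crit = 270.73
Q/(4*pi*q_crit) = 54.510
r = sqrt(54.510) = 7.3831 m

7.3831 m


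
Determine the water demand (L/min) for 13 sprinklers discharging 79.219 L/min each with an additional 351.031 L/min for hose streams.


Sprinkler demand = 13 * 79.219 = 1029.847 L/min
Total = 1029.847 + 351.031 = 1380.878 L/min

1380.878 L/min


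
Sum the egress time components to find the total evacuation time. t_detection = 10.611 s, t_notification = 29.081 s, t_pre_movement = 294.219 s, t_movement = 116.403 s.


Total = 10.611 + 29.081 + 294.219 + 116.403 = 450.314 s

450.314 s


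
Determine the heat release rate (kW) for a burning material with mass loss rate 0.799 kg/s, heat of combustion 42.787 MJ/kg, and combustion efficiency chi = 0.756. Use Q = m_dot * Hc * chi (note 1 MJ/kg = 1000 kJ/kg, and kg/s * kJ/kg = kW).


Hc = 42.787 MJ/kg = 42.787 * 1000 kJ/kg = 42787 kJ/kg
Q = 0.799 kg/s * 42787 kJ/kg * 0.756 = 25845 kW

25845 kW


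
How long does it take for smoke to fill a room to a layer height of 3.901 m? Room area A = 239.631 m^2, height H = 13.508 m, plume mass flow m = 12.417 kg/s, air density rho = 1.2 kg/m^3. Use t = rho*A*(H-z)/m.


H - z = 9.607 m
t = 1.2 * 239.631 * 9.607 / 12.417 = 222.48 s

222.48 s


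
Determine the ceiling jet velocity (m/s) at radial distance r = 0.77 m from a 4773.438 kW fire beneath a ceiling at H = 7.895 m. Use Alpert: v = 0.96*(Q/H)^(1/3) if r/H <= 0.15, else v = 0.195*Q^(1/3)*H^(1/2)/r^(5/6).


r/H = 0.77 / 7.895 = 0.097530
r/H <= 0.15, so v = 0.96*(Q/H)^(1/3)
Q/H = 604.62
(Q/H)^(1/3) = 8.4559
v = 0.96 * 8.4559 = 8.1177 m/s

8.1177 m/s


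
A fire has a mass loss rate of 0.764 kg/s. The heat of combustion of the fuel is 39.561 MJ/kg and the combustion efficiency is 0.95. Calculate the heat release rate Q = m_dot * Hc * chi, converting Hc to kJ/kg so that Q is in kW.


Hc = 39.561 MJ/kg = 39.561 * 1000 kJ/kg = 39561 kJ/kg
Q = 0.764 kg/s * 39561 kJ/kg * 0.95 = 28713 kW

28713 kW


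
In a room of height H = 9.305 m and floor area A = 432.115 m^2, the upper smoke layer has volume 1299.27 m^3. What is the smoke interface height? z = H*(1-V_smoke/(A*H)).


V/(A*H) = 0.32313
1 - 0.32313 = 0.67687
z = 9.305 * 0.67687 = 6.2982 m

6.2982 m


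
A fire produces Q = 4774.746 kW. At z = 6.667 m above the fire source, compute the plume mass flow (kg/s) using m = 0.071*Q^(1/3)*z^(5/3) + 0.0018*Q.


Q^(1/3) = 16.839
z^(5/3) = 23.617
First term = 0.071 * 16.839 * 23.617 = 28.235
Second term = 0.0018 * 4774.746 = 8.5945
m = 36.830 kg/s

36.830 kg/s


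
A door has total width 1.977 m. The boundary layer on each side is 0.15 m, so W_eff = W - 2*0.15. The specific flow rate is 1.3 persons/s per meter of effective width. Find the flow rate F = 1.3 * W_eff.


W_eff = 1.977 - 0.30 = 1.677 m
F = 1.3 * 1.677 = 2.1801 persons/s

2.1801 persons/s


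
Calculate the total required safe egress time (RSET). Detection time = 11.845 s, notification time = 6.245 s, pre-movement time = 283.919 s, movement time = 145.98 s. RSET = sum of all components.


Total = 11.845 + 6.245 + 283.919 + 145.98 = 447.989 s

447.989 s


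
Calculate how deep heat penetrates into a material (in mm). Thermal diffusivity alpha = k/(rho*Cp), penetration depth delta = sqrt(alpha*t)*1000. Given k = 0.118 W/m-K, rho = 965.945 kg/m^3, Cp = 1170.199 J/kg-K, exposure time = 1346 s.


alpha = 0.118 / (965.945 * 1170.199) = 1.0439e-07 m^2/s
alpha * t = 0.00014051
delta = sqrt(0.00014051) * 1000 = 11.854 mm

11.854 mm


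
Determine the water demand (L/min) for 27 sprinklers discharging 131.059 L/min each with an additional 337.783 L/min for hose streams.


Sprinkler demand = 27 * 131.059 = 3538.593 L/min
Total = 3538.593 + 337.783 = 3876.376 L/min

3876.376 L/min


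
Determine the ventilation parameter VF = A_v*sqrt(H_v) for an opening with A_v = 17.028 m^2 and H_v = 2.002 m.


sqrt(H_v) = 1.4149
VF = 17.028 * 1.4149 = 24.093 m^(5/2)

24.093 m^(5/2)


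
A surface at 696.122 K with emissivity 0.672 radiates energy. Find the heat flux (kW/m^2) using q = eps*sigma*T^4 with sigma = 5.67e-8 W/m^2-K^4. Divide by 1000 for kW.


T^4 = 2.3482e+11
q = 0.672 * 5.67e-8 * 2.3482e+11 / 1000 = 8.9473 kW/m^2

8.9473 kW/m^2


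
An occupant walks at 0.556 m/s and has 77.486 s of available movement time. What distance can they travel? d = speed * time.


d = 0.556 * 77.486 = 43.082 m

43.082 m


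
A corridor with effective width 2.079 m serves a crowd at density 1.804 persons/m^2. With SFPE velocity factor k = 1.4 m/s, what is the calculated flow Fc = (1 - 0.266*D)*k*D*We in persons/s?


1 - 0.266*D = 1 - 0.266*1.804 = 0.52014
Fs = 0.52014 * 1.4 * 1.804 = 1.3137 persons/(s*m)
Fc = 1.3137 * 2.079 = 2.7311 persons/s

2.7311 persons/s


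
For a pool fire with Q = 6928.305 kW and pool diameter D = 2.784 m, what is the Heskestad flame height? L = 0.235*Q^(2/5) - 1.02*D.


Q^(2/5) = 34.376
0.235 * Q^(2/5) = 8.0783
1.02 * D = 2.8397
L = 5.2386 m

5.2386 m


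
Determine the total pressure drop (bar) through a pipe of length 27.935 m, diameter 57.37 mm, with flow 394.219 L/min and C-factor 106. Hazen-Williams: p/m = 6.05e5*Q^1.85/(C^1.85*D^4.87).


Q^1.85 = 63404
C^1.85 = 5582.3
D^4.87 = 3.6711e+08
p/m = 0.018718 bar/m
p_total = 0.018718 * 27.935 = 0.52289 bar

0.52289 bar


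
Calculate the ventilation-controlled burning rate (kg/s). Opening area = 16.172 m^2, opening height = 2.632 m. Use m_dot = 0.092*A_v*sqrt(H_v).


sqrt(H_v) = 1.6223
m_dot = 0.092 * 16.172 * 1.6223 = 2.4138 kg/s

2.4138 kg/s


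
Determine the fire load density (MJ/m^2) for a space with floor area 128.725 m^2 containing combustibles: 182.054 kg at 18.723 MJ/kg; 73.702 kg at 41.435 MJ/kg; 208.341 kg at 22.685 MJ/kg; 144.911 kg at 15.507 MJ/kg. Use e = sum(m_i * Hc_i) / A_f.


Total energy = 182.054*18.723 + 73.702*41.435 + 208.341*22.685 + 144.911*15.507
= 3408.597 + 3053.842 + 4726.216 + 2247.135
= 13435.79 MJ
e = 13435.79 / 128.725 = 104.38 MJ/m^2

104.38 MJ/m^2


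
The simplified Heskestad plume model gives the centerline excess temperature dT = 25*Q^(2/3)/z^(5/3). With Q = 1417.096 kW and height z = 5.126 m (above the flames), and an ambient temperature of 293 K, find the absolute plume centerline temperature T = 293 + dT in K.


Q^(2/3) = 126.16
z^(5/3) = 15.239
dT = 25 * 126.16 / 15.239 = 206.97 K
T = 293 + 206.97 = 499.97 K

499.97 K


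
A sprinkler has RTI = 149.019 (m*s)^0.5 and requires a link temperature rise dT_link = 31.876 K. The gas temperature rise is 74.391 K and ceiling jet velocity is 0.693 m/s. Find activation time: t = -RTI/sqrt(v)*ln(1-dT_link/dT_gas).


dT_link/dT_gas = 0.42849
ln(1 - 0.42849) = -0.55948
t = -149.019 / sqrt(0.693) * -0.55948 = 100.15 s

100.15 s


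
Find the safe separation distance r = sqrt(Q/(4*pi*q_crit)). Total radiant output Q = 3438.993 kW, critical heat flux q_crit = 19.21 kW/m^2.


4*pi*q_crit = 241.40
Q/(4*pi*q_crit) = 14.246
r = sqrt(14.246) = 3.7744 m

3.7744 m


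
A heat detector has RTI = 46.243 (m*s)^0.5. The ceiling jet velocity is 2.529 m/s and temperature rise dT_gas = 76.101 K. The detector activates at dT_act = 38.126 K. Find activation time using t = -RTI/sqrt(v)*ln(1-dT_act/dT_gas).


dT_act/dT_gas = 0.50099
ln(1 - 0.50099) = -0.69513
t = -46.243 / sqrt(2.529) * -0.69513 = 20.213 s

20.213 s


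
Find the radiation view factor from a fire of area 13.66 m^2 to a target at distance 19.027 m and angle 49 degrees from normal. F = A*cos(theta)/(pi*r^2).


cos(49 deg) = 0.65606
pi*r^2 = 1137.3
F = 13.66 * 0.65606 / 1137.3 = 0.0078796

0.0078796


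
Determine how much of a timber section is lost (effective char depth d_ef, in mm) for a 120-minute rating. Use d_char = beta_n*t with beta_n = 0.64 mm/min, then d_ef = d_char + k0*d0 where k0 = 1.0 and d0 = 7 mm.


d_char = 0.64 * 120 = 76.8 mm
d_ef = 76.8 + 1.0*7 = 83.8 mm

83.8 mm


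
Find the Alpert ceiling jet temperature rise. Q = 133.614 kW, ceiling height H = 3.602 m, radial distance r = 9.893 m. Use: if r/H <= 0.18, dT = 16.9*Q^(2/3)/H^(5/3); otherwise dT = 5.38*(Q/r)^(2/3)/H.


r/H = 9.893 / 3.602 = 2.7465
r/H > 0.18, so dT = 5.38*(Q/r)^(2/3)/H
Q/r = 13.506
(Q/r)^(2/3) = 5.6713
dT = 5.38 * 5.6713 / 3.602 = 8.4707 K

8.4707 K


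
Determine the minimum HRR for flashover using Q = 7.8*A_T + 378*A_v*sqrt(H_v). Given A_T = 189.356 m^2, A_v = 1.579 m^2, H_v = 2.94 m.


7.8*A_T = 1477.0
sqrt(H_v) = 1.7146
378*A_v*sqrt(H_v) = 1023.4
Q = 1477.0 + 1023.4 = 2500.4 kW

2500.4 kW


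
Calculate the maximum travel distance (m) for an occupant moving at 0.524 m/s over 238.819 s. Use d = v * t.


d = 0.524 * 238.819 = 125.14 m

125.14 m


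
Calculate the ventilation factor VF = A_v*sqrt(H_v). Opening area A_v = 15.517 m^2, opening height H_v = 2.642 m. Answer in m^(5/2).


sqrt(H_v) = 1.6254
VF = 15.517 * 1.6254 = 25.222 m^(5/2)

25.222 m^(5/2)


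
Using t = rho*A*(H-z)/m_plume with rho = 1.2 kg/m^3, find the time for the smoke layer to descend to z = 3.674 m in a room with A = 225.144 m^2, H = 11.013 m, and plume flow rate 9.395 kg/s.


H - z = 7.339 m
t = 1.2 * 225.144 * 7.339 / 9.395 = 211.05 s

211.05 s


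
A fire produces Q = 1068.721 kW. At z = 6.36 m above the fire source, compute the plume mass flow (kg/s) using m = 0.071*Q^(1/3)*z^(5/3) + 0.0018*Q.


Q^(1/3) = 10.224
z^(5/3) = 21.832
First term = 0.071 * 10.224 * 21.832 = 15.848
Second term = 0.0018 * 1068.721 = 1.9237
m = 17.772 kg/s

17.772 kg/s


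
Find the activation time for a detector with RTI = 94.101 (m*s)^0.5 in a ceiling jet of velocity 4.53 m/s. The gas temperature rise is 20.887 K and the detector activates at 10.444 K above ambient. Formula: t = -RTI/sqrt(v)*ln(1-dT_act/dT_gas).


dT_act/dT_gas = 0.50002
ln(1 - 0.50002) = -0.69320
t = -94.101 / sqrt(4.53) * -0.69320 = 30.648 s

30.648 s


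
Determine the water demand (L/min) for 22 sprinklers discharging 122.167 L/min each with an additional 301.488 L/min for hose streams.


Sprinkler demand = 22 * 122.167 = 2687.674 L/min
Total = 2687.674 + 301.488 = 2989.162 L/min

2989.162 L/min


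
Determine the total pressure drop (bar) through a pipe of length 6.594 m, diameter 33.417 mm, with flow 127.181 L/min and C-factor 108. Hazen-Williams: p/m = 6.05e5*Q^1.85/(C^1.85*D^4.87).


Q^1.85 = 7819.5
C^1.85 = 5778.8
D^4.87 = 2.6407e+07
p/m = 0.031001 bar/m
p_total = 0.031001 * 6.594 = 0.20442 bar

0.20442 bar


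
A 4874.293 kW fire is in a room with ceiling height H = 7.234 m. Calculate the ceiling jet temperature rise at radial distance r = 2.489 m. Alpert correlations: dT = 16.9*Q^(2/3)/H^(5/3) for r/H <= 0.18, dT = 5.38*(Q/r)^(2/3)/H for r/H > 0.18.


r/H = 2.489 / 7.234 = 0.34407
r/H > 0.18, so dT = 5.38*(Q/r)^(2/3)/H
Q/r = 1958.3
(Q/r)^(2/3) = 156.53
dT = 5.38 * 156.53 / 7.234 = 116.41 K

116.41 K


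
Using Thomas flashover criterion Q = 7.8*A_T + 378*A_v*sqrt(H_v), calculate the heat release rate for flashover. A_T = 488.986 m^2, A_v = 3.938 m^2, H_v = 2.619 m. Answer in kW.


7.8*A_T = 3814.1
sqrt(H_v) = 1.6183
378*A_v*sqrt(H_v) = 2409.0
Q = 3814.1 + 2409.0 = 6223.1 kW

6223.1 kW


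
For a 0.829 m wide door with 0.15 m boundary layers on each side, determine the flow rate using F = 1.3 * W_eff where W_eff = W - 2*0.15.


W_eff = 0.829 - 0.30 = 0.529 m
F = 1.3 * 0.529 = 0.68770 persons/s

0.68770 persons/s


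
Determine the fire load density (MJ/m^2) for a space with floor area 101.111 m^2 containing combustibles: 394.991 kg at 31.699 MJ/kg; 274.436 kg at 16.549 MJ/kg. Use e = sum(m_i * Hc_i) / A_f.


Total energy = 394.991*31.699 + 274.436*16.549
= 12520.82 + 4541.641
= 17062.46 MJ
e = 17062.46 / 101.111 = 168.75 MJ/m^2

168.75 MJ/m^2


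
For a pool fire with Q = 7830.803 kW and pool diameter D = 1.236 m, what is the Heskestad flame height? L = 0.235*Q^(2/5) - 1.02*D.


Q^(2/5) = 36.101
0.235 * Q^(2/5) = 8.4838
1.02 * D = 1.2607
L = 7.2231 m

7.2231 m


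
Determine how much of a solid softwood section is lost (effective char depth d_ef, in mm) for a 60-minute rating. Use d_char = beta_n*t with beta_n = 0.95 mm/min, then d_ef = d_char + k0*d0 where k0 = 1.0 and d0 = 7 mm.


d_char = 0.95 * 60 = 57 mm
d_ef = 57 + 1.0*7 = 64 mm

64 mm


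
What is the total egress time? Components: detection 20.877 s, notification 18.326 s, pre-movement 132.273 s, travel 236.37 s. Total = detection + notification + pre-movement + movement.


Total = 20.877 + 18.326 + 132.273 + 236.37 = 407.846 s

407.846 s


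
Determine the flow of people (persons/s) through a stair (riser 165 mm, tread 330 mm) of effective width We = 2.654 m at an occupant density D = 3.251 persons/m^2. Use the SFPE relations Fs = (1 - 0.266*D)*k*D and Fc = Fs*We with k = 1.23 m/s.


1 - 0.266*D = 1 - 0.266*3.251 = 0.13523
Fs = 0.13523 * 1.23 * 3.251 = 0.54076 persons/(s*m)
Fc = 0.54076 * 2.654 = 1.4352 persons/s

1.4352 persons/s


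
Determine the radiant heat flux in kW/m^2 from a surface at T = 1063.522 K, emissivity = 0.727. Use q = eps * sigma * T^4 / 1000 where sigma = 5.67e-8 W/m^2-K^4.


T^4 = 1.2793e+12
q = 0.727 * 5.67e-8 * 1.2793e+12 / 1000 = 52.736 kW/m^2

52.736 kW/m^2


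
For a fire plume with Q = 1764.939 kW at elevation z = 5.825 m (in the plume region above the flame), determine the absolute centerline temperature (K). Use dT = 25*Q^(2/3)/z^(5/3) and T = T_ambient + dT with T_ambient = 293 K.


Q^(2/3) = 146.04
z^(5/3) = 18.858
dT = 25 * 146.04 / 18.858 = 193.61 K
T = 293 + 193.61 = 486.61 K

486.61 K


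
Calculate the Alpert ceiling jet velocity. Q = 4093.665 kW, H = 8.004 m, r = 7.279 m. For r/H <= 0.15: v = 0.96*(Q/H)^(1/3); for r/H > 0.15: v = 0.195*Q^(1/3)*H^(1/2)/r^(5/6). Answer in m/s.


r/H = 7.279 / 8.004 = 0.90942
r/H > 0.15, so v = 0.195*Q^(1/3)*H^(1/2)/r^(5/6)
Q^(1/3) = 15.997
H^(1/2) = 2.8291
r^(5/6) = 5.2287
v = 0.195 * 15.997 * 2.8291 / 5.2287 = 1.6878 m/s

1.6878 m/s


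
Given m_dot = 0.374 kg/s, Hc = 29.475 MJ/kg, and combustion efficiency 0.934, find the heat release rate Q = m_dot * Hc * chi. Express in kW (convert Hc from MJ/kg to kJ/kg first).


Hc = 29.475 MJ/kg = 29.475 * 1000 kJ/kg = 29475 kJ/kg
Q = 0.374 kg/s * 29475 kJ/kg * 0.934 = 10296 kW

10296 kW


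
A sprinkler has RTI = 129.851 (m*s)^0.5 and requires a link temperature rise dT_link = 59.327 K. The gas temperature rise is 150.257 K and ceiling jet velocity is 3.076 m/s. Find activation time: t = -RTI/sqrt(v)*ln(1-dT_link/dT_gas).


dT_link/dT_gas = 0.39484
ln(1 - 0.39484) = -0.50226
t = -129.851 / sqrt(3.076) * -0.50226 = 37.186 s

37.186 s


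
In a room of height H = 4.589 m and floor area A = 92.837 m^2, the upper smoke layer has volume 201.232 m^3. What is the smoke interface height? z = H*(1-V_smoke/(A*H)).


V/(A*H) = 0.47234
1 - 0.47234 = 0.52766
z = 4.589 * 0.52766 = 2.4214 m

2.4214 m


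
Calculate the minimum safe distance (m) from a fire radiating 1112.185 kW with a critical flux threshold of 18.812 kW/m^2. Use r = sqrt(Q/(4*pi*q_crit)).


4*pi*q_crit = 236.40
Q/(4*pi*q_crit) = 4.7047
r = sqrt(4.7047) = 2.1690 m

2.1690 m


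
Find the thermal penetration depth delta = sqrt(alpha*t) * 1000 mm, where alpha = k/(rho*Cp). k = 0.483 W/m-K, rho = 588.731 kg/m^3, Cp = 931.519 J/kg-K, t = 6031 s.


alpha = 0.483 / (588.731 * 931.519) = 8.8072e-07 m^2/s
alpha * t = 0.0053116
delta = sqrt(0.0053116) * 1000 = 72.881 mm

72.881 mm


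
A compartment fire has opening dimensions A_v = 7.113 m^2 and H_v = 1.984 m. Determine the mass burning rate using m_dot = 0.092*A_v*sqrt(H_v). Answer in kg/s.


sqrt(H_v) = 1.4085
m_dot = 0.092 * 7.113 * 1.4085 = 0.92175 kg/s

0.92175 kg/s


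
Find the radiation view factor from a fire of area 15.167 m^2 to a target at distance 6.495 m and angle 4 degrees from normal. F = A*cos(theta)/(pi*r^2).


cos(4 deg) = 0.99756
pi*r^2 = 132.53
F = 15.167 * 0.99756 / 132.53 = 0.11416

0.11416


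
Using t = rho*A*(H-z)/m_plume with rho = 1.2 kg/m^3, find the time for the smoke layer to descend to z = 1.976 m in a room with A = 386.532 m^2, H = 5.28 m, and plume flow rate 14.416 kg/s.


H - z = 3.304 m
t = 1.2 * 386.532 * 3.304 / 14.416 = 106.31 s

106.31 s


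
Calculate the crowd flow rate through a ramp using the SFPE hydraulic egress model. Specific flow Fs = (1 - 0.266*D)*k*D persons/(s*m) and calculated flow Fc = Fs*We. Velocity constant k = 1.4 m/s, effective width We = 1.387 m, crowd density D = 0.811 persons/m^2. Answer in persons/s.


1 - 0.266*D = 1 - 0.266*0.811 = 0.78427
Fs = 0.78427 * 1.4 * 0.811 = 0.89046 persons/(s*m)
Fc = 0.89046 * 1.387 = 1.2351 persons/s

1.2351 persons/s


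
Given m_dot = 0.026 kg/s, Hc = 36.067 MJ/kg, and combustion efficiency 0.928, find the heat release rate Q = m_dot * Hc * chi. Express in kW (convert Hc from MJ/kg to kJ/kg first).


Hc = 36.067 MJ/kg = 36.067 * 1000 kJ/kg = 36067 kJ/kg
Q = 0.026 kg/s * 36067 kJ/kg * 0.928 = 870.22 kW

870.22 kW


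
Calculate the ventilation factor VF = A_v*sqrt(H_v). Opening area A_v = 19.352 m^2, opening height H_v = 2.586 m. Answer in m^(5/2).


sqrt(H_v) = 1.6081
VF = 19.352 * 1.6081 = 31.120 m^(5/2)

31.120 m^(5/2)


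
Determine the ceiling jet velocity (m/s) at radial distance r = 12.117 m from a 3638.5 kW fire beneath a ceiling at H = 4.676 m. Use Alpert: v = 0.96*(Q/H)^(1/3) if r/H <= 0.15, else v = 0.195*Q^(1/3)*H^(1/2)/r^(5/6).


r/H = 12.117 / 4.676 = 2.5913
r/H > 0.15, so v = 0.195*Q^(1/3)*H^(1/2)/r^(5/6)
Q^(1/3) = 15.381
H^(1/2) = 2.1624
r^(5/6) = 7.9952
v = 0.195 * 15.381 * 2.1624 / 7.9952 = 0.81118 m/s

0.81118 m/s


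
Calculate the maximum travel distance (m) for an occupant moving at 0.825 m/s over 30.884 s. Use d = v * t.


d = 0.825 * 30.884 = 25.479 m

25.479 m


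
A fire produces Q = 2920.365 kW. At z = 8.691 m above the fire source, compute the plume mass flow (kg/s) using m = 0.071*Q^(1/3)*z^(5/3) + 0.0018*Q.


Q^(1/3) = 14.294
z^(5/3) = 36.738
First term = 0.071 * 14.294 * 36.738 = 37.284
Second term = 0.0018 * 2920.365 = 5.2567
m = 42.540 kg/s

42.540 kg/s


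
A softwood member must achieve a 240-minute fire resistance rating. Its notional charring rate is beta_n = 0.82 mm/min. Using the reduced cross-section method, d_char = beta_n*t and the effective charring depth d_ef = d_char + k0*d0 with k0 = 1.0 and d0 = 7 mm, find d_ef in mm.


d_char = 0.82 * 240 = 196.8 mm
d_ef = 196.8 + 1.0*7 = 203.8 mm

203.8 mm


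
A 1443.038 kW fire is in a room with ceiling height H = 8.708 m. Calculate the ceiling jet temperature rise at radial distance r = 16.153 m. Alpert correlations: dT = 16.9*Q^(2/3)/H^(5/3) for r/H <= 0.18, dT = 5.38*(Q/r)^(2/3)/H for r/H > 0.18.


r/H = 16.153 / 8.708 = 1.8550
r/H > 0.18, so dT = 5.38*(Q/r)^(2/3)/H
Q/r = 89.336
(Q/r)^(2/3) = 19.984
dT = 5.38 * 19.984 / 8.708 = 12.347 K

12.347 K


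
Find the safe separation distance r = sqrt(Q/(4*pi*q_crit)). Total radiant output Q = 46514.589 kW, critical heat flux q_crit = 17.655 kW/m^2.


4*pi*q_crit = 221.86
Q/(4*pi*q_crit) = 209.66
r = sqrt(209.66) = 14.480 m

14.480 m


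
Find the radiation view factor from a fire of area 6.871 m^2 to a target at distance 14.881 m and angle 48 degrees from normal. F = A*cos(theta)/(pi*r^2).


cos(48 deg) = 0.66913
pi*r^2 = 695.69
F = 6.871 * 0.66913 / 695.69 = 0.0066087

0.0066087


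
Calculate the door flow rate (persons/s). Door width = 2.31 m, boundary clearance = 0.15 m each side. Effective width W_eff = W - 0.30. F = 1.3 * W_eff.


W_eff = 2.31 - 0.30 = 2.01 m
F = 1.3 * 2.01 = 2.613 persons/s

2.613 persons/s


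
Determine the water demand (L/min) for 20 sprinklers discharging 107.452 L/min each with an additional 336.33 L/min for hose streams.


Sprinkler demand = 20 * 107.452 = 2149.04 L/min
Total = 2149.04 + 336.33 = 2485.37 L/min

2485.37 L/min


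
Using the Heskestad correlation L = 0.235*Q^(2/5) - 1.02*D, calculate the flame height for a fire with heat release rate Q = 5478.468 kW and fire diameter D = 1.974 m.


Q^(2/5) = 31.294
0.235 * Q^(2/5) = 7.3541
1.02 * D = 2.0135
L = 5.3407 m

5.3407 m


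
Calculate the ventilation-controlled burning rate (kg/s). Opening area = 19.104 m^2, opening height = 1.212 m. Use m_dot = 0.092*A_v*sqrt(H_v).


sqrt(H_v) = 1.1009
m_dot = 0.092 * 19.104 * 1.1009 = 1.9349 kg/s

1.9349 kg/s


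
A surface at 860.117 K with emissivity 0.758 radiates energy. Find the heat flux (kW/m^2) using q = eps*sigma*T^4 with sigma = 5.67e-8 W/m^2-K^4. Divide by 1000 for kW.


T^4 = 5.4731e+11
q = 0.758 * 5.67e-8 * 5.4731e+11 / 1000 = 23.522 kW/m^2

23.522 kW/m^2


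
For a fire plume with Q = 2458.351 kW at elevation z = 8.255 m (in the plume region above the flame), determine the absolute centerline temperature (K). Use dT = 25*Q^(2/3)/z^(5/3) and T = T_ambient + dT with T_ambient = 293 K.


Q^(2/3) = 182.15
z^(5/3) = 33.718
dT = 25 * 182.15 / 33.718 = 135.05 K
T = 293 + 135.05 = 428.05 K

428.05 K


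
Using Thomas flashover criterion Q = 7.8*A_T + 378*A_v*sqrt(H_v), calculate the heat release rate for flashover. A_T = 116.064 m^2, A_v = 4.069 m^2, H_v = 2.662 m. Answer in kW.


7.8*A_T = 905.30
sqrt(H_v) = 1.6316
378*A_v*sqrt(H_v) = 2509.5
Q = 905.30 + 2509.5 = 3414.8 kW

3414.8 kW


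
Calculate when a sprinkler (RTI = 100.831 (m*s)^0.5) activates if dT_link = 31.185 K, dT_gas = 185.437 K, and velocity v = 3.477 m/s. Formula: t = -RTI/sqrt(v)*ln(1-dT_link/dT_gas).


dT_link/dT_gas = 0.16817
ln(1 - 0.16817) = -0.18413
t = -100.831 / sqrt(3.477) * -0.18413 = 9.9566 s

9.9566 s


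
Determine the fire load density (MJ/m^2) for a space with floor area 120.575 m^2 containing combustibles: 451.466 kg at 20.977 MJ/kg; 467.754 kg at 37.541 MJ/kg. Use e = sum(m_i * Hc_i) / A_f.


Total energy = 451.466*20.977 + 467.754*37.541
= 9470.402 + 17559.95
= 27030.36 MJ
e = 27030.36 / 120.575 = 224.18 MJ/m^2

224.18 MJ/m^2


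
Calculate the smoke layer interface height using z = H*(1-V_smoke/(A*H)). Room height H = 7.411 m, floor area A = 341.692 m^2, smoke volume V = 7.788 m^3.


V/(A*H) = 0.0030755
1 - 0.0030755 = 0.99692
z = 7.411 * 0.99692 = 7.3882 m

7.3882 m


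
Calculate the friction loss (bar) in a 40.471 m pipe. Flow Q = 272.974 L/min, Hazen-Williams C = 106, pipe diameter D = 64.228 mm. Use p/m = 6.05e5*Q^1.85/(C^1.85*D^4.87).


Q^1.85 = 32124
C^1.85 = 5582.3
D^4.87 = 6.3624e+08
p/m = 0.0054720 bar/m
p_total = 0.0054720 * 40.471 = 0.22146 bar

0.22146 bar


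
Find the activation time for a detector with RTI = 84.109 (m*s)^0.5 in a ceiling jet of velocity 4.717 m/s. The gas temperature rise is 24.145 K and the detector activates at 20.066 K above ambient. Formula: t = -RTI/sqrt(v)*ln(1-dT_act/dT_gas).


dT_act/dT_gas = 0.83106
ln(1 - 0.83106) = -1.7782
t = -84.109 / sqrt(4.717) * -1.7782 = 68.865 s

68.865 s


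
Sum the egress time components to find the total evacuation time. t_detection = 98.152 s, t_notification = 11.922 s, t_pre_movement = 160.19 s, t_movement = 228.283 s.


Total = 98.152 + 11.922 + 160.19 + 228.283 = 498.547 s

498.547 s


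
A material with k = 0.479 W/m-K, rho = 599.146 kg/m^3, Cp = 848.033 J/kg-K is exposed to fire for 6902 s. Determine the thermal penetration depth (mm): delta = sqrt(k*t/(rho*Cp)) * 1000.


alpha = 0.479 / (599.146 * 848.033) = 9.4274e-07 m^2/s
alpha * t = 0.0065068
delta = sqrt(0.0065068) * 1000 = 80.665 mm

80.665 mm


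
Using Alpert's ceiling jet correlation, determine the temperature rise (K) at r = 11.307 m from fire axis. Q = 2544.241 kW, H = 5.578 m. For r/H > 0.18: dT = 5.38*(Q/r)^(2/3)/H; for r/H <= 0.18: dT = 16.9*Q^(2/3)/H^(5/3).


r/H = 11.307 / 5.578 = 2.0271
r/H > 0.18, so dT = 5.38*(Q/r)^(2/3)/H
Q/r = 225.01
(Q/r)^(2/3) = 36.995
dT = 5.38 * 36.995 / 5.578 = 35.682 K

35.682 K


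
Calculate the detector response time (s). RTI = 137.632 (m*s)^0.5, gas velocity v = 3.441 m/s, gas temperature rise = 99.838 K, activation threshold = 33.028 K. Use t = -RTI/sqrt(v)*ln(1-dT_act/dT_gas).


dT_act/dT_gas = 0.33082
ln(1 - 0.33082) = -0.40170
t = -137.632 / sqrt(3.441) * -0.40170 = 29.804 s

29.804 s


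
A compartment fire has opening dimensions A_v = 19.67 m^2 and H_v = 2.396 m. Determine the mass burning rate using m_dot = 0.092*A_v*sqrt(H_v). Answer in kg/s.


sqrt(H_v) = 1.5479
m_dot = 0.092 * 19.67 * 1.5479 = 2.8011 kg/s

2.8011 kg/s


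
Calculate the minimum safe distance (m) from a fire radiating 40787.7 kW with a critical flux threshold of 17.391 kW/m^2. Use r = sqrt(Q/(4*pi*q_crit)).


4*pi*q_crit = 218.54
Q/(4*pi*q_crit) = 186.64
r = sqrt(186.64) = 13.661 m

13.661 m


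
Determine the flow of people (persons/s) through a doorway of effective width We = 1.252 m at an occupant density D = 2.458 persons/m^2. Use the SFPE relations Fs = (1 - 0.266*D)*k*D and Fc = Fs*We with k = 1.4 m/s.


1 - 0.266*D = 1 - 0.266*2.458 = 0.34617
Fs = 0.34617 * 1.4 * 2.458 = 1.1912 persons/(s*m)
Fc = 1.1912 * 1.252 = 1.4914 persons/s

1.4914 persons/s


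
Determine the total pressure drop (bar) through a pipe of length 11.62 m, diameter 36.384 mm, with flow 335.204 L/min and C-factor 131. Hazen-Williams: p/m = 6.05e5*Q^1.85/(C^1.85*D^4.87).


Q^1.85 = 46970
C^1.85 = 8259.5
D^4.87 = 3.9961e+07
p/m = 0.086098 bar/m
p_total = 0.086098 * 11.62 = 1.0005 bar

1.0005 bar


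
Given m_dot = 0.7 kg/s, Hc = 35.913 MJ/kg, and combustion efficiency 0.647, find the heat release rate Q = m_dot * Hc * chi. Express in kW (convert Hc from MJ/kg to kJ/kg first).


Hc = 35.913 MJ/kg = 35.913 * 1000 kJ/kg = 35913 kJ/kg
Q = 0.7 kg/s * 35913 kJ/kg * 0.647 = 16265 kW

16265 kW


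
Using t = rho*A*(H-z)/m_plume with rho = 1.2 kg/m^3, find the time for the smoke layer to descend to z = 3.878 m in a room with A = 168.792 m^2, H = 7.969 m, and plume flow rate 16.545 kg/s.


H - z = 4.091 m
t = 1.2 * 168.792 * 4.091 / 16.545 = 50.084 s

50.084 s


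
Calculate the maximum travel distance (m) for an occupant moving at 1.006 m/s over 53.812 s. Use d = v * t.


d = 1.006 * 53.812 = 54.135 m

54.135 m


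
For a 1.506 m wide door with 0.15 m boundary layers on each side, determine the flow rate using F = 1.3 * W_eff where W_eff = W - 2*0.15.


W_eff = 1.506 - 0.30 = 1.206 m
F = 1.3 * 1.206 = 1.5678 persons/s

1.5678 persons/s


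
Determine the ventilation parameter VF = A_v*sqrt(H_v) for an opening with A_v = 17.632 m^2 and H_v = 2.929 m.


sqrt(H_v) = 1.7114
VF = 17.632 * 1.7114 = 30.176 m^(5/2)

30.176 m^(5/2)


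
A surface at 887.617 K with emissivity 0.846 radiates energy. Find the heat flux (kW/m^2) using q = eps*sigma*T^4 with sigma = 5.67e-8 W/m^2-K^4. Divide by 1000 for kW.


T^4 = 6.2073e+11
q = 0.846 * 5.67e-8 * 6.2073e+11 / 1000 = 29.775 kW/m^2

29.775 kW/m^2


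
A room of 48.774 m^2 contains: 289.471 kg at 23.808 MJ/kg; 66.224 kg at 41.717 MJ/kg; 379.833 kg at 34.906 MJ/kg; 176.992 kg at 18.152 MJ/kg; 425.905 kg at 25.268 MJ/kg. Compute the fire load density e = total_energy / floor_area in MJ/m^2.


Total energy = 289.471*23.808 + 66.224*41.717 + 379.833*34.906 + 176.992*18.152 + 425.905*25.268
= 6891.726 + 2762.667 + 13258.45 + 3212.759 + 10761.77
= 36887.37 MJ
e = 36887.37 / 48.774 = 756.29 MJ/m^2

756.29 MJ/m^2


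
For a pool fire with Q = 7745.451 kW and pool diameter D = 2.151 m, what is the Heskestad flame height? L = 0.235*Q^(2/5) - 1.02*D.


Q^(2/5) = 35.943
0.235 * Q^(2/5) = 8.4467
1.02 * D = 2.1940
L = 6.2527 m

6.2527 m


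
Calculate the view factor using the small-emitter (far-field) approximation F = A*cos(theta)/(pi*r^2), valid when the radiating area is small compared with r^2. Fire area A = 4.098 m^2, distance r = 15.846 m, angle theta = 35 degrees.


cos(35 deg) = 0.81915
pi*r^2 = 788.84
F = 4.098 * 0.81915 / 788.84 = 0.0042555

0.0042555


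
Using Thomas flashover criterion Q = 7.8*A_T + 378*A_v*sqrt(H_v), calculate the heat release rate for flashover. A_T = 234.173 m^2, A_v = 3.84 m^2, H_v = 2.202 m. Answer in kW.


7.8*A_T = 1826.5
sqrt(H_v) = 1.4839
378*A_v*sqrt(H_v) = 2153.9
Q = 1826.5 + 2153.9 = 3980.5 kW

3980.5 kW


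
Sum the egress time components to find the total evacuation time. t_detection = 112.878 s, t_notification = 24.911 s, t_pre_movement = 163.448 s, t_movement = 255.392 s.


Total = 112.878 + 24.911 + 163.448 + 255.392 = 556.629 s

556.629 s


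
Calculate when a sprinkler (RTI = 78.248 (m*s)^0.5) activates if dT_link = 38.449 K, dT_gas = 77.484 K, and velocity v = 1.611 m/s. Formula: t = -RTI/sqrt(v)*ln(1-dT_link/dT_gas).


dT_link/dT_gas = 0.49622
ln(1 - 0.49622) = -0.68561
t = -78.248 / sqrt(1.611) * -0.68561 = 42.267 s

42.267 s


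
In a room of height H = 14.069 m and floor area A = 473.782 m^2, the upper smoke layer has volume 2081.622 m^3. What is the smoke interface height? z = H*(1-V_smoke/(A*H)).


V/(A*H) = 0.31229
1 - 0.31229 = 0.68771
z = 14.069 * 0.68771 = 9.6754 m

9.6754 m


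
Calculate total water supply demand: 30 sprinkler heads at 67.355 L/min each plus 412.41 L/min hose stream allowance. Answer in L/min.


Sprinkler demand = 30 * 67.355 = 2020.65 L/min
Total = 2020.65 + 412.41 = 2433.06 L/min

2433.06 L/min


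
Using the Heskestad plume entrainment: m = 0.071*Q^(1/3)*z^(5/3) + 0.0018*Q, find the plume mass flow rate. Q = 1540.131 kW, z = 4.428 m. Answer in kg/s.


Q^(1/3) = 11.548
z^(5/3) = 11.940
First term = 0.071 * 11.548 * 11.940 = 9.7902
Second term = 0.0018 * 1540.131 = 2.7722
m = 12.562 kg/s

12.562 kg/s


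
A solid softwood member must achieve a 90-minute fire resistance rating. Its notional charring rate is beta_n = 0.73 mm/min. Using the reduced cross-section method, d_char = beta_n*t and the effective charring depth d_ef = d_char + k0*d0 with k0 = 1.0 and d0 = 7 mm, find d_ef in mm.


d_char = 0.73 * 90 = 65.7 mm
d_ef = 65.7 + 1.0*7 = 72.7 mm

72.7 mm


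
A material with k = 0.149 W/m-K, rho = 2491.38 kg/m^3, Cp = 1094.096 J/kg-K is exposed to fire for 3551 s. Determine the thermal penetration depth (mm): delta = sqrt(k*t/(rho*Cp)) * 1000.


alpha = 0.149 / (2491.38 * 1094.096) = 5.4663e-08 m^2/s
alpha * t = 0.00019411
delta = sqrt(0.00019411) * 1000 = 13.932 mm

13.932 mm


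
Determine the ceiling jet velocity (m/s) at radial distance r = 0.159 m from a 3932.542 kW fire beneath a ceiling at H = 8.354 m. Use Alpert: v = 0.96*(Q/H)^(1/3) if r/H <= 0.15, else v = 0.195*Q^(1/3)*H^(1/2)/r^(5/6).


r/H = 0.159 / 8.354 = 0.019033
r/H <= 0.15, so v = 0.96*(Q/H)^(1/3)
Q/H = 470.74
(Q/H)^(1/3) = 7.7790
v = 0.96 * 7.7790 = 7.4679 m/s

7.4679 m/s


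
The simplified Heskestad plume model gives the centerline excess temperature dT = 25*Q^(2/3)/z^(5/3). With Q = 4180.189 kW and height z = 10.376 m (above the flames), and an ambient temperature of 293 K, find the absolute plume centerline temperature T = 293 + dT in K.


Q^(2/3) = 259.50
z^(5/3) = 49.361
dT = 25 * 259.50 / 49.361 = 131.43 K
T = 293 + 131.43 = 424.43 K

424.43 K


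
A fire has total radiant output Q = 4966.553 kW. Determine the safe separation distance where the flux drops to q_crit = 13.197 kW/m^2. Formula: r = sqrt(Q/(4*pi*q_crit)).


4*pi*q_crit = 165.84
Q/(4*pi*q_crit) = 29.948
r = sqrt(29.948) = 5.4725 m

5.4725 m


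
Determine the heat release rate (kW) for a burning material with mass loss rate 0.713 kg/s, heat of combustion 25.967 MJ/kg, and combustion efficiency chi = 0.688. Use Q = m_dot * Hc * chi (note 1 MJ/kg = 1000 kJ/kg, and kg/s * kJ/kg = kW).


Hc = 25.967 MJ/kg = 25.967 * 1000 kJ/kg = 25967 kJ/kg
Q = 0.713 kg/s * 25967 kJ/kg * 0.688 = 12738 kW

12738 kW


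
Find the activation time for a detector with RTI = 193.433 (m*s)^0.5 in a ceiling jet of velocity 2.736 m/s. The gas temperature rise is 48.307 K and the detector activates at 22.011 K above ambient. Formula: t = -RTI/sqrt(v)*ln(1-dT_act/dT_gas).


dT_act/dT_gas = 0.45565
ln(1 - 0.45565) = -0.60816
t = -193.433 / sqrt(2.736) * -0.60816 = 71.120 s

71.120 s


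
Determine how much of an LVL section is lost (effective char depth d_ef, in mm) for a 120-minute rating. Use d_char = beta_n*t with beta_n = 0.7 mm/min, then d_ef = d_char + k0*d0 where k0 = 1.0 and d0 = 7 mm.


d_char = 0.7 * 120 = 84 mm
d_ef = 84 + 1.0*7 = 91 mm

91 mm


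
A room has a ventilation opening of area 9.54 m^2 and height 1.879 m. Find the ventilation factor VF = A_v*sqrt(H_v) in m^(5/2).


sqrt(H_v) = 1.3708
VF = 9.54 * 1.3708 = 13.077 m^(5/2)

13.077 m^(5/2)


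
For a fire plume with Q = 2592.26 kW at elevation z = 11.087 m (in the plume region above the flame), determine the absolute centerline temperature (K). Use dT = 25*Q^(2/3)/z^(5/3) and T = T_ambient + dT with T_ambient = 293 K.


Q^(2/3) = 188.71
z^(5/3) = 55.126
dT = 25 * 188.71 / 55.126 = 85.579 K
T = 293 + 85.579 = 378.58 K

378.58 K


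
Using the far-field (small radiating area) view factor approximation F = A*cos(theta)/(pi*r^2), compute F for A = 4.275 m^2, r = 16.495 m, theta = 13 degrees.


cos(13 deg) = 0.97437
pi*r^2 = 854.78
F = 4.275 * 0.97437 / 854.78 = 0.0048731

0.0048731


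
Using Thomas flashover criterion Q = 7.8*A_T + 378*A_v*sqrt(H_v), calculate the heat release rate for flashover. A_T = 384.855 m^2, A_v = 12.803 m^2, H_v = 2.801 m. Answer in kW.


7.8*A_T = 3001.869
sqrt(H_v) = 1.6736
378*A_v*sqrt(H_v) = 8099.5
Q = 3001.869 + 8099.5 = 11101 kW

11101 kW


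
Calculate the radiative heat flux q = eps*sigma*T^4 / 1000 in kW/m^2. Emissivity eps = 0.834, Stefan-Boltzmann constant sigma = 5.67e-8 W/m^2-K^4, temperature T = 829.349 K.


T^4 = 4.7310e+11
q = 0.834 * 5.67e-8 * 4.7310e+11 / 1000 = 22.372 kW/m^2

22.372 kW/m^2


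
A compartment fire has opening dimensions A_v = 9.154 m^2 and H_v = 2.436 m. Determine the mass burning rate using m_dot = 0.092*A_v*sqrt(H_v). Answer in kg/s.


sqrt(H_v) = 1.5608
m_dot = 0.092 * 9.154 * 1.5608 = 1.3144 kg/s

1.3144 kg/s


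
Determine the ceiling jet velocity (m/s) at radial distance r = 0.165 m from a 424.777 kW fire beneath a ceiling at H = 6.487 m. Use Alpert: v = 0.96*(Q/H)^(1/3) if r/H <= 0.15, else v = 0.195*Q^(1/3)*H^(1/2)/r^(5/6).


r/H = 0.165 / 6.487 = 0.025435
r/H <= 0.15, so v = 0.96*(Q/H)^(1/3)
Q/H = 65.481
(Q/H)^(1/3) = 4.0306
v = 0.96 * 4.0306 = 3.8694 m/s

3.8694 m/s


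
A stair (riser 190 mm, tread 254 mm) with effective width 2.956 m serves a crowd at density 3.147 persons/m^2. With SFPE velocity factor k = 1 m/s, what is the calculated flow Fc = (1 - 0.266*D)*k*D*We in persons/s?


1 - 0.266*D = 1 - 0.266*3.147 = 0.16290
Fs = 0.16290 * 1 * 3.147 = 0.51264 persons/(s*m)
Fc = 0.51264 * 2.956 = 1.5154 persons/s

1.5154 persons/s


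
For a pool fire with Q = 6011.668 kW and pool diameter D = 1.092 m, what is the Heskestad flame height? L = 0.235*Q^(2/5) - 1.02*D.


Q^(2/5) = 32.479
0.235 * Q^(2/5) = 7.6325
1.02 * D = 1.1138
L = 6.5186 m

6.5186 m


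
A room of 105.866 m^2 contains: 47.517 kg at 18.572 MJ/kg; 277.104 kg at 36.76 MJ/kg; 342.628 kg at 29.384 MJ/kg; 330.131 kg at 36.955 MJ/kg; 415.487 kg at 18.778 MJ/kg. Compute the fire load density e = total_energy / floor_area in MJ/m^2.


Total energy = 47.517*18.572 + 277.104*36.76 + 342.628*29.384 + 330.131*36.955 + 415.487*18.778
= 882.4857 + 10186.34 + 10067.78 + 12199.99 + 7802.015
= 41138.62 MJ
e = 41138.62 / 105.866 = 388.59 MJ/m^2

388.59 MJ/m^2


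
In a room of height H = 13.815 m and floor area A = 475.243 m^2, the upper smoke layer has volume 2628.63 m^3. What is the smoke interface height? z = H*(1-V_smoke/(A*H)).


V/(A*H) = 0.40037
1 - 0.40037 = 0.59963
z = 13.815 * 0.59963 = 8.2839 m

8.2839 m


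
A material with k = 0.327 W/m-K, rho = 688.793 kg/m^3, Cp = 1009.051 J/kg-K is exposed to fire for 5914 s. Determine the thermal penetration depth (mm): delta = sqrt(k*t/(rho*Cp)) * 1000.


alpha = 0.327 / (688.793 * 1009.051) = 4.7049e-07 m^2/s
alpha * t = 0.0027824
delta = sqrt(0.0027824) * 1000 = 52.749 mm

52.749 mm


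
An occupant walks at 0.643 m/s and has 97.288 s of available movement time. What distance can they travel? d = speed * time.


d = 0.643 * 97.288 = 62.556 m

62.556 m


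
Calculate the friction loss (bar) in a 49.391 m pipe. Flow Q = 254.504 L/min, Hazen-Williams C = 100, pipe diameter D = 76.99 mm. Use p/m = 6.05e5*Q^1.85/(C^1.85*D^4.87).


Q^1.85 = 28219
C^1.85 = 5011.9
D^4.87 = 1.5379e+09
p/m = 0.0022149 bar/m
p_total = 0.0022149 * 49.391 = 0.10940 bar

0.10940 bar


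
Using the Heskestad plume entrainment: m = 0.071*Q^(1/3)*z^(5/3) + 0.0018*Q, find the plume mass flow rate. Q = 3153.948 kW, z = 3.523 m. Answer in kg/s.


Q^(1/3) = 14.665
z^(5/3) = 8.1568
First term = 0.071 * 14.665 * 8.1568 = 8.4931
Second term = 0.0018 * 3153.948 = 5.6771
m = 14.170 kg/s

14.170 kg/s


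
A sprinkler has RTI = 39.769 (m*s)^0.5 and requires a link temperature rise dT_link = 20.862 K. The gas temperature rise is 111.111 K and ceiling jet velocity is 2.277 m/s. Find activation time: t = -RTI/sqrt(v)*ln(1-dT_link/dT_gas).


dT_link/dT_gas = 0.18776
ln(1 - 0.18776) = -0.20796
t = -39.769 / sqrt(2.277) * -0.20796 = 5.4807 s

5.4807 s
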